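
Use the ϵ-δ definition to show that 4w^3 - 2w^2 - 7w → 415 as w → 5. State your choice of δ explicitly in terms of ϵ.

Let ϵ > 0. We want δ > 0 such that 0 < |w − 5| < δ implies |(4w^3 - 2w^2 - 7w) − 415| < ϵ.
(4w^3 - 2w^2 - 7w) − 415 = 4w^3 - 2w^2 - 7w - 415 = (w − 5)(4w^2 + 18w + 83).
So |(4w^3 - 2w^2 - 7w) − 415| = |w − 5|·|4w^2 + 18w + 83|.
Require δ ≤ 1. Then |w − 5| < 1 gives |w| < 6, and by the triangle inequality |4w^2 + 18w + 83| ≤ 4·6^2 + 18·6 + 83 = 335.
Hence |(4w^3 - 2w^2 - 7w) − 415| ≤ 335|w − 5| < ϵ provided |w − 5| < ϵ/335.
Choosing δ = min(1, ϵ/335) ensures both conditions, hence |(4w^3 - 2w^2 - 7w) − 415| < ϵ.

δ = min(1, ϵ/335)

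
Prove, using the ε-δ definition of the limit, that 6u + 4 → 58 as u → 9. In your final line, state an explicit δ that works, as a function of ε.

δ = ε/6

Let ε > 0. We need δ > 0 so that 0 < |u − 9| < δ implies |(6u + 4) − 58| < ε.
|(6u + 4) − 58| = |6u - 54| = 6|u − 9|.
Thus it suffices that |u − 9| < ε/6.
Take δ = ε/6. If 0 < |u − 9| < δ then |(6u + 4) − 58| = 6|u − 9| < 6·(ε/6) = ε.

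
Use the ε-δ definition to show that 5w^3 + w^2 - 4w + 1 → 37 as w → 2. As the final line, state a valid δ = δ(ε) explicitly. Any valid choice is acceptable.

Fix ε > 0. We want δ > 0 such that 0 < |w − 2| < δ implies |(5w^3 + w^2 - 4w + 1) − 37| < ε.
(5w^3 + w^2 - 4w + 1) − 37 = 5w^3 + w^2 - 4w - 36 = (w − 2)(5w^2 + 11w + 18).
So |(5w^3 + w^2 - 4w + 1) − 37| = |w − 2|·|5w^2 + 11w + 18|.
Require δ ≤ 1. Then |w − 2| < 1 gives |w| < 3, and by the triangle inequality |5w^2 + 11w + 18| ≤ 5·3^2 + 11·3 + 18 = 96.
Hence |(5w^3 + w^2 - 4w + 1) − 37| ≤ 96|w − 2| < ε provided |w − 2| < ε/96.
Take δ = min(1, ε/96). Then 0 < |w − 2| < δ gives both |w − 2| < 1 and |w − 2| < ε/96, so |(5w^3 + w^2 - 4w + 1) − 37| < ε.

δ = min(1, ε/96)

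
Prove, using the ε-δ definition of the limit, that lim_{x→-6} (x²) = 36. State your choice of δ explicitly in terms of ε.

Let ε > 0. We seek δ > 0 with 0 < |x + 6| < δ ⇒ |x² − 36| < ε.
Factor: x² − 36 = (x + 6)(x - 6), so |x² − 36| = |x + 6|·|x - 6|.
Restrict δ ≤ 1. Then |x + 6| < 1 gives |x| < 7, so by the triangle inequality |x - 6| ≤ 7 + 6 = 13.
Hence |x² − 36| ≤ 13|x + 6|, which is < ε once |x + 6| < ε/13.
Take δ = min(1, ε/13). If 0 < |x + 6| < δ then both bounds hold and |x² − 36| ≤ 13|x + 6| < 13·(ε/13) = ε.

δ = min(1, ε/13)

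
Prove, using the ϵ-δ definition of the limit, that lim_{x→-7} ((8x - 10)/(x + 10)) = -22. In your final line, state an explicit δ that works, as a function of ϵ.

δ = min(3/2, (1/20)ϵ)

Fix ϵ > 0. We want δ > 0 with 0 < |x + 7| < δ ⇒ |(8x - 10)/(x + 10) + 22| < ϵ.
Combining over a common denominator, (8x - 10)/(x + 10) + 22 = [(8x - 10)·3 − (-66)·(x + 10)] / [3·(x + 10)] = 90(x + 7) / (3(x + 10)).
So |(8x - 10)/(x + 10) + 22| = 90|x + 7| / (3·|x + 10|).
Require δ ≤ 3/2, so |x + 10| ≥ |3| − |x + 7| > 3 − 3/2 = 3/2.
Hence |(8x - 10)/(x + 10) + 22| < 90|x + 7|/(3·(3/2)) = 20|x + 7|, which is < ϵ once |x + 7| < (1/20)ϵ.
Take δ = min(3/2, (1/20)ϵ). Then 0 < |x + 7| < δ forces both bounds, so |(8x - 10)/(x + 10) + 22| < ϵ.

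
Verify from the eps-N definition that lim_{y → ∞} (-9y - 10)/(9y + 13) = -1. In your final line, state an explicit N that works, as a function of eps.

Suppose eps > 0. We seek N > 0 such that y > N implies |(-9y - 10)/(9y + 13) + 1| < eps.
(-9y - 10)/(9y + 13) + 1 = (9(-9y - 10) − (-9)(9y + 13)) / (9(9y + 13)) = 27/(9(9y + 13)).
For y > 0 we have 9y + 13 > 9y, so |(-9y - 10)/(9y + 13) + 1| = 27/(9(9y + 13)) < 27/(9·9y) = (1/3)/y.
Thus |(-9y - 10)/(9y + 13) + 1| < eps whenever y > (1/3)/eps.
Take N = (1/3)/eps. If y > N then |(-9y - 10)/(9y + 13) + 1| < (1/3)/y < eps.

N = (1/3)/eps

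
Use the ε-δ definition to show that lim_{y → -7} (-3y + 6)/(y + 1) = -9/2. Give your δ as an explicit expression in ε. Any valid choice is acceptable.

Suppose ε > 0. We want δ > 0 with 0 < |y + 7| < δ ⇒ |(-3y + 6)/(y + 1) + 9/2| < ε.
Combining over a common denominator, (-3y + 6)/(y + 1) + 9/2 = [(-3y + 6)·(-6) − 27·(y + 1)] / [(-6)·(y + 1)] = -9(y + 7) / ((-6)(y + 1)).
So |(-3y + 6)/(y + 1) + 9/2| = 9|y + 7| / (6·|y + 1|).
Restrict δ ≤ 3. Then |y + 7| < 3 gives |y + 1| = |(y + 7) + (-6)| ≥ 6 − 3 = 3.
Hence |(-3y + 6)/(y + 1) + 9/2| < 9|y + 7|/(6·3) = (1/2)|y + 7|, which is < ε once |y + 7| < 2ε.
Take δ = min(3, 2ε). Then 0 < |y + 7| < δ forces both bounds, so |(-3y + 6)/(y + 1) + 9/2| < ε.

δ = min(3, 2ε)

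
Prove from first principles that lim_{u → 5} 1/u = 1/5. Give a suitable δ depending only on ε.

Suppose ε > 0. We seek δ > 0 such that 0 < |u − 5| < δ implies |1/u − (1/5)| < ε.
|1/u − (1/5)| = |5 − u|/(5·|u|) = |u − 5|/(5|u|).
Require δ ≤ 5/2 so that |u| > 5 − 5/2 = 5/2, hence 5|u| > 25/2.
Then |1/u − (1/5)| < |u − 5|/(25/2), which is < ε when |u − 5| < (25/2)ε.
Take δ = min(5/2, (25/2)ε). Then 0 < |u − 5| < δ gives both |u − 5| < 5/2 and |u − 5| < (25/2)ε, so |1/u − (1/5)| < ε.

δ = min(5/2, (25/2)ε)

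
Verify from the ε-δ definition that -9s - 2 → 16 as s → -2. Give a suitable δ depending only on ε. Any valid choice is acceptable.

δ = ε/9

Let ε > 0. We need δ > 0 so that 0 < |s + 2| < δ implies |(-9s - 2) − 16| < ε.
Since (-9s - 2) − 16 = -9(s + 2), we have |(-9s - 2) − 16| = 9|s + 2|.
Thus it suffices that |s + 2| < ε/9.
Take δ = ε/9. If 0 < |s + 2| < δ then |(-9s - 2) − 16| = 9|s + 2| < 9·(ε/9) = ε.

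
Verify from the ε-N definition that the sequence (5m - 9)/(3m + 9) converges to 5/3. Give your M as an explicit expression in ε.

Fix ε > 0. For m ≥ 1, |(5m - 9)/(3m + 9) − (5/3)| = |-72|/(3(3m + 9)) = 72/(3(3m + 9)).
Since 3m + 9 ≥ 3m for m ≥ 1, this is ≤ 72/(3·3m) = 8/m.
So |(5m - 9)/(3m + 9) − (5/3)| < ε whenever m > 8/ε.
Take M = 8/ε. If m > M then |(5m - 9)/(3m + 9) − (5/3)| ≤ 8/m < ε.

M = 8/ε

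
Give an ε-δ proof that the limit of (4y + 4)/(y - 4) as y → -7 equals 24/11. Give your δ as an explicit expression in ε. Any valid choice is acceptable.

Let ε > 0. We want δ > 0 with 0 < |y + 7| < δ ⇒ |(4y + 4)/(y - 4) − (24/11)| < ε.
Combining over a common denominator, (4y + 4)/(y - 4) − (24/11) = [(4y + 4)·(-11) − (-24)·(y - 4)] / [(-11)·(y - 4)] = -20(y + 7) / ((-11)(y - 4)).
So |(4y + 4)/(y - 4) − (24/11)| = 20|y + 7| / (11·|y − 4|).
Require δ ≤ 11/2, so |y − 4| ≥ |-11| − |y + 7| > 11 − 11/2 = 11/2.
Hence |(4y + 4)/(y - 4) − (24/11)| < 20|y + 7|/(11·(11/2)) = (40/121)|y + 7|, which is < ε once |y + 7| < (121/40)ε.
Take δ = min(11/2, (121/40)ε). Then 0 < |y + 7| < δ forces both bounds, so |(4y + 4)/(y - 4) − (24/11)| < ε.

δ = min(11/2, (121/40)ε)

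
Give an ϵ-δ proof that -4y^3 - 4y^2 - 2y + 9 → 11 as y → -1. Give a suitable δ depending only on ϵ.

δ = min(1, ϵ/18)

Let ϵ > 0. We want δ > 0 such that 0 < |y + 1| < δ implies |(-4y^3 - 4y^2 - 2y + 9) − 11| < ϵ.
(-4y^3 - 4y^2 - 2y + 9) − 11 = -4y^3 - 4y^2 - 2y - 2 = (y + 1)(-4y^2 - 2).
So |(-4y^3 - 4y^2 - 2y + 9) − 11| = |y + 1|·|-4y^2 - 2|.
Assume first that |y + 1| < 1, so |y| < 2. Then |-4y^2 - 2| ≤ 4·2^2 + 2 = 18.
Hence |(-4y^3 - 4y^2 - 2y + 9) − 11| ≤ 18|y + 1| < ϵ provided |y + 1| < ϵ/18.
Choosing δ = min(1, ϵ/18) ensures both conditions, hence |(-4y^3 - 4y^2 - 2y + 9) − 11| < ϵ.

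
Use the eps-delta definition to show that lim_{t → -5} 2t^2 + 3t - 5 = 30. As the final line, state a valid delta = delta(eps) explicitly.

Let eps > 0 be given. We want delta > 0 such that 0 < |t + 5| < delta implies |(2t^2 + 3t - 5) − 30| < eps.
(2t^2 + 3t - 5) − 30 = 2t^2 + 3t - 35 = (t + 5)(2t - 7).
So |(2t^2 + 3t - 5) − 30| = |t + 5|·|2t - 7|.
Assume first that |t + 5| < 1, so |t| < 6. Then |2t - 7| ≤ 2·6 + 7 = 19.
Hence |(2t^2 + 3t - 5) − 30| ≤ 19|t + 5| < eps provided |t + 5| < eps/19.
Take delta = min(1, eps/19). Then 0 < |t + 5| < delta gives both |t + 5| < 1 and |t + 5| < eps/19, so |(2t^2 + 3t - 5) − 30| < eps.

delta = min(1, eps/19)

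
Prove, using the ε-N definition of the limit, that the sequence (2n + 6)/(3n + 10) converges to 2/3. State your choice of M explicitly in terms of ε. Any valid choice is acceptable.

M = (2/9)/ε

Let ε > 0. For n ≥ 1, |(2n + 6)/(3n + 10) − (2/3)| = |-2|/(3(3n + 10)) = 2/(3(3n + 10)).
Since 3n + 10 ≥ 3n for n ≥ 1, this is ≤ 2/(3·3n) = (2/9)/n.
So |(2n + 6)/(3n + 10) − (2/3)| < ε whenever n > (2/9)/ε.
Take M = (2/9)/ε. If n > M then |(2n + 6)/(3n + 10) − (2/3)| ≤ (2/9)/n < ε.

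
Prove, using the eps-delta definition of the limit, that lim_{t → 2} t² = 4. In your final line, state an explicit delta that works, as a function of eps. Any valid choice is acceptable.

Suppose eps > 0. We seek delta > 0 with 0 < |t − 2| < delta ⇒ |t² − 4| < eps.
Factor: t² − 4 = (t − 2)(t + 2), so |t² − 4| = |t − 2|·|t + 2|.
Impose delta ≤ 1 so that |t| < 3; then |t + 2| ≤ 5.
Hence |t² − 4| ≤ 5|t − 2|, which is < eps once |t − 2| < eps/5.
Take delta = min(1, eps/5). If 0 < |t − 2| < delta then both bounds hold and |t² − 4| ≤ 5|t − 2| < 5·(eps/5) = eps.

delta = min(1, eps/5)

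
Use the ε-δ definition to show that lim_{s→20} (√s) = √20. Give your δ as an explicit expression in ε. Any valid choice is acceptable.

δ = min(20, √20·ε)

Suppose ε > 0. We want δ > 0 such that 0 < |s − 20| < δ implies |√s − √20| < ε.
Rationalise: √s − √20 = (s − 20)/(√s + √20), so |√s − √20| = |s − 20|/(√s + √20).
Restrict δ ≤ 20 so that |s − 20| < 20 forces s > 0, and then √s + √20 > √20.
Hence |√s − √20| < |s − 20|/√20, which is < ε once |s − 20| < √20·ε.
Take δ = min(20, √20·ε). If 0 < |s − 20| < δ then s > 0 and |√s − √20| < |s − 20|/√20 < ε.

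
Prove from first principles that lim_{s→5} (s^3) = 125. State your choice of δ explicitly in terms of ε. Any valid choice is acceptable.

Suppose ε > 0. We seek δ > 0 with 0 < |s − 5| < δ ⇒ |s^3 − 125| < ε.
Factor: s^3 − 125 = (s − 5)(s^2 + 5s + 25), so |s^3 − 125| = |s − 5|·|s^2 + 5s + 25|.
Restrict δ ≤ 2. Then |s − 5| < 2 gives |s| < 7, so by the triangle inequality |s^2 + 5s + 25| ≤ 7^2 + 5·7 + 25 = 109.
Hence |s^3 − 125| ≤ 109|s − 5|, which is < ε once |s − 5| < ε/109.
Take δ = min(2, ε/109). If 0 < |s − 5| < δ then both bounds hold and |s^3 − 125| ≤ 109|s − 5| < 109·(ε/109) = ε.

δ = min(2, ε/109)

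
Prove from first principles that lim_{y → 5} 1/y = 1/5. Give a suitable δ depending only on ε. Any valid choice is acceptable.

δ = min(5/2, (25/2)ε)

Fix ε > 0. We seek δ > 0 such that 0 < |y − 5| < δ implies |1/y − (1/5)| < ε.
|1/y − (1/5)| = |5 − y|/(5·|y|) = |y − 5|/(5|y|).
Require δ ≤ 5/2 so that |y| > 5 − 5/2 = 5/2, hence 5|y| > 25/2.
Then |1/y − (1/5)| < |y − 5|/(25/2), which is < ε when |y − 5| < (25/2)ε.
Take δ = min(5/2, (25/2)ε). Then 0 < |y − 5| < δ gives both |y − 5| < 5/2 and |y − 5| < (25/2)ε, so |1/y − (1/5)| < ε.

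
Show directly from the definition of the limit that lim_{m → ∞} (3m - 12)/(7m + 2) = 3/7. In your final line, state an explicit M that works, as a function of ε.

M = (90/49)/ε

Let ε > 0 be given. For m ≥ 1, |(3m - 12)/(7m + 2) − (3/7)| = |-90|/(7(7m + 2)) = 90/(7(7m + 2)).
Since 7m + 2 ≥ 7m for m ≥ 1, this is ≤ 90/(7·7m) = (90/49)/m.
So |(3m - 12)/(7m + 2) − (3/7)| < ε whenever m > (90/49)/ε.
Take M = (90/49)/ε. If m > M then |(3m - 12)/(7m + 2) − (3/7)| ≤ (90/49)/m < ε.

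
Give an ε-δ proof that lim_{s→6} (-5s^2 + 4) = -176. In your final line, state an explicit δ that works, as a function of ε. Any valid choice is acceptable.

Let ε > 0. We want δ > 0 such that 0 < |s − 6| < δ implies |(-5s^2 + 4) + 176| < ε.
(-5s^2 + 4) + 176 = -5s^2 + 180 = (s − 6)(-5s - 30).
So |(-5s^2 + 4) + 176| = |s − 6|·|-5s - 30|.
Require δ ≤ 1. Then |s − 6| < 1 gives |s| < 7, and by the triangle inequality |-5s - 30| ≤ 5·7 + 30 = 65.
Hence |(-5s^2 + 4) + 176| ≤ 65|s − 6| < ε provided |s − 6| < ε/65.
Take δ = min(1, ε/65). Then 0 < |s − 6| < δ gives both |s − 6| < 1 and |s − 6| < ε/65, so |(-5s^2 + 4) + 176| < ε.

δ = min(1, ε/65)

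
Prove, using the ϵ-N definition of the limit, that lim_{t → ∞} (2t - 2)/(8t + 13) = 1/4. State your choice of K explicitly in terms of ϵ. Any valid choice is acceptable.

Let ϵ > 0. We seek K > 0 such that t > K implies |(2t - 2)/(8t + 13) − (1/4)| < ϵ.
(2t - 2)/(8t + 13) − (1/4) = (8(2t - 2) − 2(8t + 13)) / (8(8t + 13)) = -42/(8(8t + 13)).
For t > 0 we have 8t + 13 > 8t, so |(2t - 2)/(8t + 13) − (1/4)| = 42/(8(8t + 13)) < 42/(8·8t) = (21/32)/t.
Thus |(2t - 2)/(8t + 13) − (1/4)| < ϵ whenever t > (21/32)/ϵ.
Take K = (21/32)/ϵ. If t > K then |(2t - 2)/(8t + 13) − (1/4)| < (21/32)/t < ϵ.

K = (21/32)/ϵ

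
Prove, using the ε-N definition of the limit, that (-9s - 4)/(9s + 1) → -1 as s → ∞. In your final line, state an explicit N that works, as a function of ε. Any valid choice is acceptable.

Let ε > 0 be given. We seek N > 0 such that s > N implies |(-9s - 4)/(9s + 1) + 1| < ε.
(-9s - 4)/(9s + 1) + 1 = (9(-9s - 4) − (-9)(9s + 1)) / (9(9s + 1)) = -27/(9(9s + 1)).
For s > 0 we have 9s + 1 > 9s, so |(-9s - 4)/(9s + 1) + 1| = 27/(9(9s + 1)) < 27/(9·9s) = (1/3)/s.
Thus |(-9s - 4)/(9s + 1) + 1| < ε whenever s > (1/3)/ε.
Take N = (1/3)/ε. If s > N then |(-9s - 4)/(9s + 1) + 1| < (1/3)/s < ε.

N = (1/3)/ε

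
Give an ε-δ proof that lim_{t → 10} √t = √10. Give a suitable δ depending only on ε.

δ = min(10, √10·ε)

Fix ε > 0. We want δ > 0 such that 0 < |t − 10| < δ implies |√t − √10| < ε.
Multiplying by the conjugate, |√t − √10| = |t − 10|/(√t + √10).
Restrict δ ≤ 10 so that |t − 10| < 10 forces t > 0, and then √t + √10 > √10.
Hence |√t − √10| < |t − 10|/√10, which is < ε once |t − 10| < √10·ε.
Take δ = min(10, √10·ε). If 0 < |t − 10| < δ then t > 0 and |√t − √10| < |t − 10|/√10 < ε.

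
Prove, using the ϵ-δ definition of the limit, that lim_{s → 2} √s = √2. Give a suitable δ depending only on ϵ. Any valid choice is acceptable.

δ = min(2, √2·ϵ)

Let ϵ > 0 be given. We want δ > 0 such that 0 < |s − 2| < δ implies |√s − √2| < ϵ.
Rationalise: √s − √2 = (s − 2)/(√s + √2), so |√s − √2| = |s − 2|/(√s + √2).
Restrict δ ≤ 2 so that |s − 2| < 2 forces s > 0, and then √s + √2 > √2.
Hence |√s − √2| < |s − 2|/√2, which is < ϵ once |s − 2| < √2·ϵ.
Take δ = min(2, √2·ϵ). If 0 < |s − 2| < δ then s > 0 and |√s − √2| < |s − 2|/√2 < ϵ.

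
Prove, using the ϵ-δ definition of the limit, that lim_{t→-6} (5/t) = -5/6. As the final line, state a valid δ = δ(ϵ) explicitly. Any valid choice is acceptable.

Let ϵ > 0. We seek δ > 0 such that 0 < |t + 6| < δ implies |5/t + 5/6| < ϵ.
|5/t + 5/6| = 5·|-6 − t|/(6·|t|) = 5|t + 6|/(6|t|).
Restrict δ ≤ 3. Then |t + 6| < 3 gives |t| > 3, so 6|t| > 18.
Then |5/t + 5/6| < 5|t + 6|/18, which is < ϵ when |t + 6| < (18/5)ϵ.
Take δ = min(3, (18/5)ϵ). Then 0 < |t + 6| < δ gives both |t + 6| < 3 and |t + 6| < (18/5)ϵ, so |5/t + 5/6| < ϵ.

δ = min(3, (18/5)ϵ)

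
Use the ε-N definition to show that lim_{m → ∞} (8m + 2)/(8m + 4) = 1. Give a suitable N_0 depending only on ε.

N_0 = (1/4)/ε

Let ε > 0 be given. For m ≥ 1, |(8m + 2)/(8m + 4) − 1| = |-16|/(8(8m + 4)) = 16/(8(8m + 4)).
Since 8m + 4 ≥ 8m for m ≥ 1, this is ≤ 16/(8·8m) = (1/4)/m.
So |(8m + 2)/(8m + 4) − 1| < ε whenever m > (1/4)/ε.
Take N_0 = (1/4)/ε. If m > N_0 then |(8m + 2)/(8m + 4) − 1| ≤ (1/4)/m < ε.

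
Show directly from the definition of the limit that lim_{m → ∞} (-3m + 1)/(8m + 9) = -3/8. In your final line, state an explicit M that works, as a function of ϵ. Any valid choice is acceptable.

M = (35/64)/ϵ

Fix ϵ > 0. For m ≥ 1, |(-3m + 1)/(8m + 9) + 3/8| = |35|/(8(8m + 9)) = 35/(8(8m + 9)).
Since 8m + 9 ≥ 8m for m ≥ 1, this is ≤ 35/(8·8m) = (35/64)/m.
So |(-3m + 1)/(8m + 9) + 3/8| < ϵ whenever m > (35/64)/ϵ.
Take M = (35/64)/ϵ. If m > M then |(-3m + 1)/(8m + 9) + 3/8| ≤ (35/64)/m < ϵ.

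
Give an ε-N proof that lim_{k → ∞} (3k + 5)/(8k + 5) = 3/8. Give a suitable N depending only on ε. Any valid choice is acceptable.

N = (25/64)/ε

Let ε > 0 be given. For k ≥ 1, |(3k + 5)/(8k + 5) − (3/8)| = |25|/(8(8k + 5)) = 25/(8(8k + 5)).
Since 8k + 5 ≥ 8k for k ≥ 1, this is ≤ 25/(8·8k) = (25/64)/k.
So |(3k + 5)/(8k + 5) − (3/8)| < ε whenever k > (25/64)/ε.
Take N = (25/64)/ε. If k > N then |(3k + 5)/(8k + 5) − (3/8)| ≤ (25/64)/k < ε.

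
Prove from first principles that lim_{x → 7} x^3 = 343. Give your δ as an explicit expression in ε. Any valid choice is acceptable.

Let ε > 0 be given. We seek δ > 0 with 0 < |x − 7| < δ ⇒ |x^3 − 343| < ε.
Factor: x^3 − 343 = (x − 7)(x^2 + 7x + 49), so |x^3 − 343| = |x − 7|·|x^2 + 7x + 49|.
Restrict δ ≤ 2. Then |x − 7| < 2 gives |x| < 9, so by the triangle inequality |x^2 + 7x + 49| ≤ 9^2 + 7·9 + 49 = 193.
Hence |x^3 − 343| ≤ 193|x − 7|, which is < ε once |x − 7| < ε/193.
Take δ = min(2, ε/193). If 0 < |x − 7| < δ then both bounds hold and |x^3 − 343| ≤ 193|x − 7| < 193·(ε/193) = ε.

δ = min(2, ε/193)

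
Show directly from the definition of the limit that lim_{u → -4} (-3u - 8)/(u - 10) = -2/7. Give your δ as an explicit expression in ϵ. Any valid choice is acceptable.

δ = min(7, (49/19)ϵ)

Let ϵ > 0. We want δ > 0 with 0 < |u + 4| < δ ⇒ |(-3u - 8)/(u - 10) + 2/7| < ϵ.
Combining over a common denominator, (-3u - 8)/(u - 10) + 2/7 = [(-3u - 8)·(-14) − 4·(u - 10)] / [(-14)·(u - 10)] = 38(u + 4) / ((-14)(u - 10)).
So |(-3u - 8)/(u - 10) + 2/7| = 38|u + 4| / (14·|u − 10|).
Require δ ≤ 7, so |u − 10| ≥ |-14| − |u + 4| > 14 − 7 = 7.
Hence |(-3u - 8)/(u - 10) + 2/7| < 38|u + 4|/(14·7) = (19/49)|u + 4|, which is < ϵ once |u + 4| < (49/19)ϵ.
Take δ = min(7, (49/19)ϵ). Then 0 < |u + 4| < δ forces both bounds, so |(-3u - 8)/(u - 10) + 2/7| < ϵ.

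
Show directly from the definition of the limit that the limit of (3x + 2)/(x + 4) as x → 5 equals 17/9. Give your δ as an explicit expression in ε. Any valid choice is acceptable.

Fix ε > 0. We want δ > 0 with 0 < |x − 5| < δ ⇒ |(3x + 2)/(x + 4) − (17/9)| < ε.
Combining over a common denominator, (3x + 2)/(x + 4) − (17/9) = [(3x + 2)·9 − 17·(x + 4)] / [9·(x + 4)] = 10(x − 5) / (9(x + 4)).
So |(3x + 2)/(x + 4) − (17/9)| = 10|x − 5| / (9·|x + 4|).
Restrict δ ≤ 9/2. Then |x − 5| < 9/2 gives |x + 4| = |(x − 5) + 9| ≥ 9 − 9/2 = 9/2.
Hence |(3x + 2)/(x + 4) − (17/9)| < 10|x − 5|/(9·(9/2)) = (20/81)|x − 5|, which is < ε once |x − 5| < (81/20)ε.
Take δ = min(9/2, (81/20)ε). Then 0 < |x − 5| < δ forces both bounds, so |(3x + 2)/(x + 4) − (17/9)| < ε.

δ = min(9/2, (81/20)ε)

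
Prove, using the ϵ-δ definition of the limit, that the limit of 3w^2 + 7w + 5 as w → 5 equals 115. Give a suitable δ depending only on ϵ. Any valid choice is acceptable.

Suppose ϵ > 0. We want δ > 0 such that 0 < |w − 5| < δ implies |(3w^2 + 7w + 5) − 115| < ϵ.
(3w^2 + 7w + 5) − 115 = 3w^2 + 7w - 110 = (w − 5)(3w + 22).
So |(3w^2 + 7w + 5) − 115| = |w − 5|·|3w + 22|.
Require δ ≤ 1. Then |w − 5| < 1 gives |w| < 6, and by the triangle inequality |3w + 22| ≤ 3·6 + 22 = 40.
Hence |(3w^2 + 7w + 5) − 115| ≤ 40|w − 5| < ϵ provided |w − 5| < ϵ/40.
Take δ = min(1, ϵ/40). Then 0 < |w − 5| < δ gives both |w − 5| < 1 and |w − 5| < ϵ/40, so |(3w^2 + 7w + 5) − 115| < ϵ.

δ = min(1, ϵ/40)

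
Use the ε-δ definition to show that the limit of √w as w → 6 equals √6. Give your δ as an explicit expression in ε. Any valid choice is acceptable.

Suppose ε > 0. We want δ > 0 such that 0 < |w − 6| < δ implies |√w − √6| < ε.
Rationalise: √w − √6 = (w − 6)/(√w + √6), so |√w − √6| = |w − 6|/(√w + √6).
Restrict δ ≤ 6 so that |w − 6| < 6 forces w > 0, and then √w + √6 > √6.
Hence |√w − √6| < |w − 6|/√6, which is < ε once |w − 6| < √6·ε.
Take δ = min(6, √6·ε). If 0 < |w − 6| < δ then w > 0 and |√w − √6| < |w − 6|/√6 < ε.

δ = min(6, √6·ε)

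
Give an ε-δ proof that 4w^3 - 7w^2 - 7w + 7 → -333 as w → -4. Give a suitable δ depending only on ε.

Suppose ε > 0. We want δ > 0 such that 0 < |w + 4| < δ implies |(4w^3 - 7w^2 - 7w + 7) + 333| < ε.
(4w^3 - 7w^2 - 7w + 7) + 333 = 4w^3 - 7w^2 - 7w + 340 = (w + 4)(4w^2 - 23w + 85).
So |(4w^3 - 7w^2 - 7w + 7) + 333| = |w + 4|·|4w^2 - 23w + 85|.
Require δ ≤ 1. Then |w + 4| < 1 gives |w| < 5, and by the triangle inequality |4w^2 - 23w + 85| ≤ 4·5^2 + 23·5 + 85 = 300.
Hence |(4w^3 - 7w^2 - 7w + 7) + 333| ≤ 300|w + 4| < ε provided |w + 4| < ε/300.
Choosing δ = min(1, ε/300) ensures both conditions, hence |(4w^3 - 7w^2 - 7w + 7) + 333| < ε.

δ = min(1, ε/300)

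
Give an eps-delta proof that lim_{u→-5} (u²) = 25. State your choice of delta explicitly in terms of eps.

Let eps > 0 be given. We seek delta > 0 with 0 < |u + 5| < delta ⇒ |u² − 25| < eps.
Factor: u² − 25 = (u + 5)(u - 5), so |u² − 25| = |u + 5|·|u - 5|.
Impose delta ≤ 2 so that |u| < 7; then |u - 5| ≤ 12.
Hence |u² − 25| ≤ 12|u + 5|, which is < eps once |u + 5| < eps/12.
Take delta = min(2, eps/12). If 0 < |u + 5| < delta then both bounds hold and |u² − 25| ≤ 12|u + 5| < 12·(eps/12) = eps.

delta = min(2, eps/12)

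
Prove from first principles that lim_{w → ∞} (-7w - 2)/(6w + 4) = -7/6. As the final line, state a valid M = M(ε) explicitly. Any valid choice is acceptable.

Let ε > 0. We seek M > 0 such that w > M implies |(-7w - 2)/(6w + 4) + 7/6| < ε.
(-7w - 2)/(6w + 4) + 7/6 = (6(-7w - 2) − (-7)(6w + 4)) / (6(6w + 4)) = 16/(6(6w + 4)).
For w > 0 we have 6w + 4 > 6w, so |(-7w - 2)/(6w + 4) + 7/6| = 16/(6(6w + 4)) < 16/(6·6w) = (4/9)/w.
Thus |(-7w - 2)/(6w + 4) + 7/6| < ε whenever w > (4/9)/ε.
Take M = (4/9)/ε. If w > M then |(-7w - 2)/(6w + 4) + 7/6| < (4/9)/w < ε.

M = (4/9)/ε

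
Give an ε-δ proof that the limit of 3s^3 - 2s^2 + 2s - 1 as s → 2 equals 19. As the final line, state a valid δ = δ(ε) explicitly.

δ = min(1, ε/49)

Let ε > 0. We want δ > 0 such that 0 < |s − 2| < δ implies |(3s^3 - 2s^2 + 2s - 1) − 19| < ε.
(3s^3 - 2s^2 + 2s - 1) − 19 = 3s^3 - 2s^2 + 2s - 20 = (s − 2)(3s^2 + 4s + 10).
So |(3s^3 - 2s^2 + 2s - 1) − 19| = |s − 2|·|3s^2 + 4s + 10|.
Assume first that |s − 2| < 1, so |s| < 3. Then |3s^2 + 4s + 10| ≤ 3·3^2 + 4·3 + 10 = 49.
Hence |(3s^3 - 2s^2 + 2s - 1) − 19| ≤ 49|s − 2| < ε provided |s − 2| < ε/49.
Choosing δ = min(1, ε/49) ensures both conditions, hence |(3s^3 - 2s^2 + 2s - 1) − 19| < ε.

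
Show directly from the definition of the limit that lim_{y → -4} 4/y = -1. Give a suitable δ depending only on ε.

δ = min(2, 2ε)

Suppose ε > 0. We seek δ > 0 such that 0 < |y + 4| < δ implies |4/y + 1| < ε.
|4/y + 1| = 4·|-4 − y|/(4·|y|) = 4|y + 4|/(4|y|).
Require δ ≤ 2 so that |y| > 4 − 2 = 2, hence 4|y| > 8.
Then |4/y + 1| < 4|y + 4|/8, which is < ε when |y + 4| < 2ε.
Take δ = min(2, 2ε). Then 0 < |y + 4| < δ gives both |y + 4| < 2 and |y + 4| < 2ε, so |4/y + 1| < ε.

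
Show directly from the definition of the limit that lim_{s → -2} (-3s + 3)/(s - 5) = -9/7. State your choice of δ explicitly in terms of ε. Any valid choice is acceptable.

δ = min(7/2, (49/24)ε)

Let ε > 0. We want δ > 0 with 0 < |s + 2| < δ ⇒ |(-3s + 3)/(s - 5) + 9/7| < ε.
Combining over a common denominator, (-3s + 3)/(s - 5) + 9/7 = [(-3s + 3)·(-7) − 9·(s - 5)] / [(-7)·(s - 5)] = 12(s + 2) / ((-7)(s - 5)).
So |(-3s + 3)/(s - 5) + 9/7| = 12|s + 2| / (7·|s − 5|).
Restrict δ ≤ 7/2. Then |s + 2| < 7/2 gives |s − 5| = |(s + 2) + (-7)| ≥ 7 − 7/2 = 7/2.
Hence |(-3s + 3)/(s - 5) + 9/7| < 12|s + 2|/(7·(7/2)) = (24/49)|s + 2|, which is < ε once |s + 2| < (49/24)ε.
Take δ = min(7/2, (49/24)ε). Then 0 < |s + 2| < δ forces both bounds, so |(-3s + 3)/(s - 5) + 9/7| < ε.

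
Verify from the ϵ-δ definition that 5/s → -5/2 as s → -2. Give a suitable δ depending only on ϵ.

Let ϵ > 0. We seek δ > 0 such that 0 < |s + 2| < δ implies |5/s + 5/2| < ϵ.
|5/s + 5/2| = 5·|-2 − s|/(2·|s|) = 5|s + 2|/(2|s|).
Restrict δ ≤ 1. Then |s + 2| < 1 gives |s| > 1, so 2|s| > 2.
Then |5/s + 5/2| < 5|s + 2|/2, which is < ϵ when |s + 2| < (2/5)ϵ.
Take δ = min(1, (2/5)ϵ). Then 0 < |s + 2| < δ gives both |s + 2| < 1 and |s + 2| < (2/5)ϵ, so |5/s + 5/2| < ϵ.

δ = min(1, (2/5)ϵ)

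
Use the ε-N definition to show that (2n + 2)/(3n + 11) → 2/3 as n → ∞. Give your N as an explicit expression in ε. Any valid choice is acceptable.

N = (16/9)/ε

Fix ε > 0. For n ≥ 1, |(2n + 2)/(3n + 11) − (2/3)| = |-16|/(3(3n + 11)) = 16/(3(3n + 11)).
Since 3n + 11 ≥ 3n for n ≥ 1, this is ≤ 16/(3·3n) = (16/9)/n.
So |(2n + 2)/(3n + 11) − (2/3)| < ε whenever n > (16/9)/ε.
Take N = (16/9)/ε. If n > N then |(2n + 2)/(3n + 11) − (2/3)| ≤ (16/9)/n < ε.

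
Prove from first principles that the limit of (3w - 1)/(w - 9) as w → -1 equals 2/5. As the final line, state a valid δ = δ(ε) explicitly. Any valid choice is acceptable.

Let ε > 0. We want δ > 0 with 0 < |w + 1| < δ ⇒ |(3w - 1)/(w - 9) − (2/5)| < ε.
Combining over a common denominator, (3w - 1)/(w - 9) − (2/5) = [(3w - 1)·(-10) − (-4)·(w - 9)] / [(-10)·(w - 9)] = -26(w + 1) / ((-10)(w - 9)).
So |(3w - 1)/(w - 9) − (2/5)| = 26|w + 1| / (10·|w − 9|).
Restrict δ ≤ 5. Then |w + 1| < 5 gives |w − 9| = |(w + 1) + (-10)| ≥ 10 − 5 = 5.
Hence |(3w - 1)/(w - 9) − (2/5)| < 26|w + 1|/(10·5) = (13/25)|w + 1|, which is < ε once |w + 1| < (25/13)ε.
Take δ = min(5, (25/13)ε). Then 0 < |w + 1| < δ forces both bounds, so |(3w - 1)/(w - 9) − (2/5)| < ε.

δ = min(5, (25/13)ε)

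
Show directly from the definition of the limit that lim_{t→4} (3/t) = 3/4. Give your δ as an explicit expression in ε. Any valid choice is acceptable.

Suppose ε > 0. We seek δ > 0 such that 0 < |t − 4| < δ implies |3/t − (3/4)| < ε.
|3/t − (3/4)| = 3·|4 − t|/(4·|t|) = 3|t − 4|/(4|t|).
Require δ ≤ 2 so that |t| > 4 − 2 = 2, hence 4|t| > 8.
Then |3/t − (3/4)| < 3|t − 4|/8, which is < ε when |t − 4| < (8/3)ε.
Take δ = min(2, (8/3)ε). Then 0 < |t − 4| < δ gives both |t − 4| < 2 and |t − 4| < (8/3)ε, so |3/t − (3/4)| < ε.

δ = min(2, (8/3)ε)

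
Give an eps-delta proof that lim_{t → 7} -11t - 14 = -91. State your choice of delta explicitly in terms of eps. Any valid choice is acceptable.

Fix eps > 0. We need delta > 0 so that 0 < |t − 7| < delta implies |(-11t - 14) + 91| < eps.
Since (-11t - 14) + 91 = -11(t − 7), we have |(-11t - 14) + 91| = 11|t − 7|.
So 11|t − 7| < eps exactly when |t − 7| < eps/11.
Take delta = eps/11. If 0 < |t − 7| < delta then |(-11t - 14) + 91| = 11|t − 7| < 11·(eps/11) = eps.

delta = eps/11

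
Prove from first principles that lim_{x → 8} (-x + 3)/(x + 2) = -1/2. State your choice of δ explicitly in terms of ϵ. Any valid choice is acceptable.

δ = min(5, 10ϵ)

Let ϵ > 0 be given. We want δ > 0 with 0 < |x − 8| < δ ⇒ |(-x + 3)/(x + 2) + 1/2| < ϵ.
Combining over a common denominator, (-x + 3)/(x + 2) + 1/2 = [(-x + 3)·10 − (-5)·(x + 2)] / [10·(x + 2)] = -5(x − 8) / (10(x + 2)).
So |(-x + 3)/(x + 2) + 1/2| = 5|x − 8| / (10·|x + 2|).
Require δ ≤ 5, so |x + 2| ≥ |10| − |x − 8| > 10 − 5 = 5.
Hence |(-x + 3)/(x + 2) + 1/2| < 5|x − 8|/(10·5) = (1/10)|x − 8|, which is < ϵ once |x − 8| < 10ϵ.
Take δ = min(5, 10ϵ). Then 0 < |x − 8| < δ forces both bounds, so |(-x + 3)/(x + 2) + 1/2| < ϵ.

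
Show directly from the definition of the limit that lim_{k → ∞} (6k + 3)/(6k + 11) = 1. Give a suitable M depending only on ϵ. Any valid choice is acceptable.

Suppose ϵ > 0. For k ≥ 1, |(6k + 3)/(6k + 11) − 1| = |-48|/(6(6k + 11)) = 48/(6(6k + 11)).
Since 6k + 11 ≥ 6k for k ≥ 1, this is ≤ 48/(6·6k) = (4/3)/k.
So |(6k + 3)/(6k + 11) − 1| < ϵ whenever k > (4/3)/ϵ.
Take M = (4/3)/ϵ. If k > M then |(6k + 3)/(6k + 11) − 1| ≤ (4/3)/k < ϵ.

M = (4/3)/ϵ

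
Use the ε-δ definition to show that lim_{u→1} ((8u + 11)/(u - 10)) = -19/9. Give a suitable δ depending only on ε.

Fix ε > 0. We want δ > 0 with 0 < |u − 1| < δ ⇒ |(8u + 11)/(u - 10) + 19/9| < ε.
Combining over a common denominator, (8u + 11)/(u - 10) + 19/9 = [(8u + 11)·(-9) − 19·(u - 10)] / [(-9)·(u - 10)] = -91(u − 1) / ((-9)(u - 10)).
So |(8u + 11)/(u - 10) + 19/9| = 91|u − 1| / (9·|u − 10|).
Require δ ≤ 9/2, so |u − 10| ≥ |-9| − |u − 1| > 9 − 9/2 = 9/2.
Hence |(8u + 11)/(u - 10) + 19/9| < 91|u − 1|/(9·(9/2)) = (182/81)|u − 1|, which is < ε once |u − 1| < (81/182)ε.
Take δ = min(9/2, (81/182)ε). Then 0 < |u − 1| < δ forces both bounds, so |(8u + 11)/(u - 10) + 19/9| < ε.

δ = min(9/2, (81/182)ε)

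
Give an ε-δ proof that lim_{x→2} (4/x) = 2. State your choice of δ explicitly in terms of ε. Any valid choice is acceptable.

Suppose ε > 0. We seek δ > 0 such that 0 < |x − 2| < δ implies |4/x − 2| < ε.
|4/x − 2| = 4·|2 − x|/(2·|x|) = 4|x − 2|/(2|x|).
Restrict δ ≤ 1. Then |x − 2| < 1 gives |x| > 1, so 2|x| > 2.
Then |4/x − 2| < 4|x − 2|/2, which is < ε when |x − 2| < (1/2)ε.
Take δ = min(1, (1/2)ε). Then 0 < |x − 2| < δ gives both |x − 2| < 1 and |x − 2| < (1/2)ε, so |4/x − 2| < ε.

δ = min(1, (1/2)ε)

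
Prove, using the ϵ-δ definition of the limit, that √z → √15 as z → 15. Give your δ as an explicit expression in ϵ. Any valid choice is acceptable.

δ = min(15, √15·ϵ)

Suppose ϵ > 0. We want δ > 0 such that 0 < |z − 15| < δ implies |√z − √15| < ϵ.
Multiplying by the conjugate, |√z − √15| = |z − 15|/(√z + √15).
Restrict δ ≤ 15 so that |z − 15| < 15 forces z > 0, and then √z + √15 > √15.
Hence |√z − √15| < |z − 15|/√15, which is < ϵ once |z − 15| < √15·ϵ.
Take δ = min(15, √15·ϵ). If 0 < |z − 15| < δ then z > 0 and |√z − √15| < |z − 15|/√15 < ϵ.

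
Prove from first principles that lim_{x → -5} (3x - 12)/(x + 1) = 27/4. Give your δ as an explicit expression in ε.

Fix ε > 0. We want δ > 0 with 0 < |x + 5| < δ ⇒ |(3x - 12)/(x + 1) − (27/4)| < ε.
Combining over a common denominator, (3x - 12)/(x + 1) − (27/4) = [(3x - 12)·(-4) − (-27)·(x + 1)] / [(-4)·(x + 1)] = 15(x + 5) / ((-4)(x + 1)).
So |(3x - 12)/(x + 1) − (27/4)| = 15|x + 5| / (4·|x + 1|).
Require δ ≤ 2, so |x + 1| ≥ |-4| − |x + 5| > 4 − 2 = 2.
Hence |(3x - 12)/(x + 1) − (27/4)| < 15|x + 5|/(4·2) = (15/8)|x + 5|, which is < ε once |x + 5| < (8/15)ε.
Take δ = min(2, (8/15)ε). Then 0 < |x + 5| < δ forces both bounds, so |(3x - 12)/(x + 1) − (27/4)| < ε.

δ = min(2, (8/15)ε)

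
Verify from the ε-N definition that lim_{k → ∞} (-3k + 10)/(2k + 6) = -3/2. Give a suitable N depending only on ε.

Fix ε > 0. For k ≥ 1, |(-3k + 10)/(2k + 6) + 3/2| = |38|/(2(2k + 6)) = 38/(2(2k + 6)).
Since 2k + 6 ≥ 2k for k ≥ 1, this is ≤ 38/(2·2k) = (19/2)/k.
So |(-3k + 10)/(2k + 6) + 3/2| < ε whenever k > (19/2)/ε.
Take N = (19/2)/ε. If k > N then |(-3k + 10)/(2k + 6) + 3/2| ≤ (19/2)/k < ε.

N = (19/2)/ε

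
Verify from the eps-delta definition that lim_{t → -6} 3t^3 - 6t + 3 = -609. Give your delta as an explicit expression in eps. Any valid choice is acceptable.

Fix eps > 0. We want delta > 0 such that 0 < |t + 6| < delta implies |(3t^3 - 6t + 3) + 609| < eps.
(3t^3 - 6t + 3) + 609 = 3t^3 - 6t + 612 = (t + 6)(3t^2 - 18t + 102).
So |(3t^3 - 6t + 3) + 609| = |t + 6|·|3t^2 - 18t + 102|.
Require delta ≤ 2. Then |t + 6| < 2 gives |t| < 8, and by the triangle inequality |3t^2 - 18t + 102| ≤ 3·8^2 + 18·8 + 102 = 438.
Hence |(3t^3 - 6t + 3) + 609| ≤ 438|t + 6| < eps provided |t + 6| < eps/438.
Take delta = min(2, eps/438). Then 0 < |t + 6| < delta gives both |t + 6| < 2 and |t + 6| < eps/438, so |(3t^3 - 6t + 3) + 609| < eps.

delta = min(2, eps/438)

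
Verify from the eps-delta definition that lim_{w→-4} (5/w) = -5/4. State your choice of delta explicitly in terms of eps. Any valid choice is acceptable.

Fix eps > 0. We seek delta > 0 such that 0 < |w + 4| < delta implies |5/w + 5/4| < eps.
|5/w + 5/4| = 5·|-4 − w|/(4·|w|) = 5|w + 4|/(4|w|).
Restrict delta ≤ 2. Then |w + 4| < 2 gives |w| > 2, so 4|w| > 8.
Then |5/w + 5/4| < 5|w + 4|/8, which is < eps when |w + 4| < (8/5)eps.
Take delta = min(2, (8/5)eps). Then 0 < |w + 4| < delta gives both |w + 4| < 2 and |w + 4| < (8/5)eps, so |5/w + 5/4| < eps.

delta = min(2, (8/5)eps)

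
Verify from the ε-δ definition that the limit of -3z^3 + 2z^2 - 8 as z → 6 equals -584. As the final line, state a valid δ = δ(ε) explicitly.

δ = min(1, ε/355)

Let ε > 0 be given. We want δ > 0 such that 0 < |z − 6| < δ implies |(-3z^3 + 2z^2 - 8) + 584| < ε.
(-3z^3 + 2z^2 - 8) + 584 = -3z^3 + 2z^2 + 576 = (z − 6)(-3z^2 - 16z - 96).
So |(-3z^3 + 2z^2 - 8) + 584| = |z − 6|·|-3z^2 - 16z - 96|.
Assume first that |z − 6| < 1, so |z| < 7. Then |-3z^2 - 16z - 96| ≤ 3·7^2 + 16·7 + 96 = 355.
Hence |(-3z^3 + 2z^2 - 8) + 584| ≤ 355|z − 6| < ε provided |z − 6| < ε/355.
Choosing δ = min(1, ε/355) ensures both conditions, hence |(-3z^3 + 2z^2 - 8) + 584| < ε.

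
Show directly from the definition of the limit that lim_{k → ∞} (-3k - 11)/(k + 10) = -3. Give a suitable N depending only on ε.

Let ε > 0 be given. For k ≥ 1, |(-3k - 11)/(k + 10) + 3| = |19|/((k + 10)) = 19/((k + 10)).
Since k + 10 ≥ k for k ≥ 1, this is ≤ 19/(k) = 19/k.
So |(-3k - 11)/(k + 10) + 3| < ε whenever k > 19/ε.
Take N = 19/ε. If k > N then |(-3k - 11)/(k + 10) + 3| ≤ 19/k < ε.

N = 19/ε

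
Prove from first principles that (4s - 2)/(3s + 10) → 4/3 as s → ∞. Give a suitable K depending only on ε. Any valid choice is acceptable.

Let ε > 0. We seek K > 0 such that s > K implies |(4s - 2)/(3s + 10) − (4/3)| < ε.
(4s - 2)/(3s + 10) − (4/3) = (3(4s - 2) − 4(3s + 10)) / (3(3s + 10)) = -46/(3(3s + 10)).
For s > 0 we have 3s + 10 > 3s, so |(4s - 2)/(3s + 10) − (4/3)| = 46/(3(3s + 10)) < 46/(3·3s) = (46/9)/s.
Thus |(4s - 2)/(3s + 10) − (4/3)| < ε whenever s > (46/9)/ε.
Take K = (46/9)/ε. If s > K then |(4s - 2)/(3s + 10) − (4/3)| < (46/9)/s < ε.

K = (46/9)/ε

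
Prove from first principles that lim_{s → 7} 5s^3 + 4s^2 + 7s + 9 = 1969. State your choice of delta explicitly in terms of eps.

delta = min(1, eps/912)

Suppose eps > 0. We want delta > 0 such that 0 < |s − 7| < delta implies |(5s^3 + 4s^2 + 7s + 9) − 1969| < eps.
(5s^3 + 4s^2 + 7s + 9) − 1969 = 5s^3 + 4s^2 + 7s - 1960 = (s − 7)(5s^2 + 39s + 280).
So |(5s^3 + 4s^2 + 7s + 9) − 1969| = |s − 7|·|5s^2 + 39s + 280|.
Require delta ≤ 1. Then |s − 7| < 1 gives |s| < 8, and by the triangle inequality |5s^2 + 39s + 280| ≤ 5·8^2 + 39·8 + 280 = 912.
Hence |(5s^3 + 4s^2 + 7s + 9) − 1969| ≤ 912|s − 7| < eps provided |s − 7| < eps/912.
Choosing delta = min(1, eps/912) ensures both conditions, hence |(5s^3 + 4s^2 + 7s + 9) − 1969| < eps.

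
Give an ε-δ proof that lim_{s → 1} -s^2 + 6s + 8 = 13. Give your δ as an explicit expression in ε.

δ = min(2, ε/8)

Let ε > 0. We want δ > 0 such that 0 < |s − 1| < δ implies |(-s^2 + 6s + 8) − 13| < ε.
(-s^2 + 6s + 8) − 13 = -s^2 + 6s - 5 = (s − 1)(-s + 5).
So |(-s^2 + 6s + 8) − 13| = |s − 1|·|-s + 5|.
Assume first that |s − 1| < 2, so |s| < 3. Then |-s + 5| ≤ 3 + 5 = 8.
Hence |(-s^2 + 6s + 8) − 13| ≤ 8|s − 1| < ε provided |s − 1| < ε/8.
Take δ = min(2, ε/8). Then 0 < |s − 1| < δ gives both |s − 1| < 2 and |s − 1| < ε/8, so |(-s^2 + 6s + 8) − 13| < ε.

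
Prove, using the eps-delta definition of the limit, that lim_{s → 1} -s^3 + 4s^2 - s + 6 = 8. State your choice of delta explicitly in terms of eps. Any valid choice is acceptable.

delta = min(1, eps/12)

Fix eps > 0. We want delta > 0 such that 0 < |s − 1| < delta implies |(-s^3 + 4s^2 - s + 6) − 8| < eps.
(-s^3 + 4s^2 - s + 6) − 8 = -s^3 + 4s^2 - s - 2 = (s − 1)(-s^2 + 3s + 2).
So |(-s^3 + 4s^2 - s + 6) − 8| = |s − 1|·|-s^2 + 3s + 2|.
Assume first that |s − 1| < 1, so |s| < 2. Then |-s^2 + 3s + 2| ≤ 2^2 + 3·2 + 2 = 12.
Hence |(-s^3 + 4s^2 - s + 6) − 8| ≤ 12|s − 1| < eps provided |s − 1| < eps/12.
Take delta = min(1, eps/12). Then 0 < |s − 1| < delta gives both |s − 1| < 1 and |s − 1| < eps/12, so |(-s^3 + 4s^2 - s + 6) − 8| < eps.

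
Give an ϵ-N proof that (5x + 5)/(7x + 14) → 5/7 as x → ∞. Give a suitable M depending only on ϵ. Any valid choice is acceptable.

M = (5/7)/ϵ

Suppose ϵ > 0. We seek M > 0 such that x > M implies |(5x + 5)/(7x + 14) − (5/7)| < ϵ.
(5x + 5)/(7x + 14) − (5/7) = (7(5x + 5) − 5(7x + 14)) / (7(7x + 14)) = -35/(7(7x + 14)).
For x > 0 we have 7x + 14 > 7x, so |(5x + 5)/(7x + 14) − (5/7)| = 35/(7(7x + 14)) < 35/(7·7x) = (5/7)/x.
Thus |(5x + 5)/(7x + 14) − (5/7)| < ϵ whenever x > (5/7)/ϵ.
Take M = (5/7)/ϵ. If x > M then |(5x + 5)/(7x + 14) − (5/7)| < (5/7)/x < ϵ.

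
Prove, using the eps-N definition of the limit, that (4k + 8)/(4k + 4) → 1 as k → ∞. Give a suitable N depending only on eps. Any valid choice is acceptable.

Let eps > 0. For k ≥ 1, |(4k + 8)/(4k + 4) − 1| = |16|/(4(4k + 4)) = 16/(4(4k + 4)).
Since 4k + 4 ≥ 4k for k ≥ 1, this is ≤ 16/(4·4k) = 1/k.
So |(4k + 8)/(4k + 4) − 1| < eps whenever k > 1/eps.
Take N = 1/eps. If k > N then |(4k + 8)/(4k + 4) − 1| ≤ 1/k < eps.

N = 1/eps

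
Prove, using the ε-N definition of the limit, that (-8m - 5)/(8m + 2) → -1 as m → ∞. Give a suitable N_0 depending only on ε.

N_0 = (3/8)/ε

Fix ε > 0. For m ≥ 1, |(-8m - 5)/(8m + 2) + 1| = |-24|/(8(8m + 2)) = 24/(8(8m + 2)).
Since 8m + 2 ≥ 8m for m ≥ 1, this is ≤ 24/(8·8m) = (3/8)/m.
So |(-8m - 5)/(8m + 2) + 1| < ε whenever m > (3/8)/ε.
Take N_0 = (3/8)/ε. If m > N_0 then |(-8m - 5)/(8m + 2) + 1| ≤ (3/8)/m < ε.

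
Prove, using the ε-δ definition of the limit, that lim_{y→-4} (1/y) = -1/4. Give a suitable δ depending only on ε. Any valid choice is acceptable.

Fix ε > 0. We seek δ > 0 such that 0 < |y + 4| < δ implies |1/y + 1/4| < ε.
|1/y + 1/4| = |-4 − y|/(4·|y|) = |y + 4|/(4|y|).
Restrict δ ≤ 2. Then |y + 4| < 2 gives |y| > 2, so 4|y| > 8.
Then |1/y + 1/4| < |y + 4|/8, which is < ε when |y + 4| < 8ε.
Take δ = min(2, 8ε). Then 0 < |y + 4| < δ gives both |y + 4| < 2 and |y + 4| < 8ε, so |1/y + 1/4| < ε.

δ = min(2, 8ε)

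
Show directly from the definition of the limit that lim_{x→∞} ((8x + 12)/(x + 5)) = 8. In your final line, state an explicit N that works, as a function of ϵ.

Let ϵ > 0 be given. We seek N > 0 such that x > N implies |(8x + 12)/(x + 5) − 8| < ϵ.
(8x + 12)/(x + 5) − 8 = ((8x + 12) − 8(x + 5)) / ((x + 5)) = -28/((x + 5)).
For x > 0 we have x + 5 > x, so |(8x + 12)/(x + 5) − 8| = 28/((x + 5)) < 28/(x) = 28/x.
Thus |(8x + 12)/(x + 5) − 8| < ϵ whenever x > 28/ϵ.
Take N = 28/ϵ. If x > N then |(8x + 12)/(x + 5) − 8| < 28/x < ϵ.

N = 28/ϵ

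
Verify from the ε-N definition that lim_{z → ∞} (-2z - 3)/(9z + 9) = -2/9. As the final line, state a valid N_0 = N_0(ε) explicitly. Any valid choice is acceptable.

Let ε > 0. We seek N_0 > 0 such that z > N_0 implies |(-2z - 3)/(9z + 9) + 2/9| < ε.
(-2z - 3)/(9z + 9) + 2/9 = (9(-2z - 3) − (-2)(9z + 9)) / (9(9z + 9)) = -9/(9(9z + 9)).
For z > 0 we have 9z + 9 > 9z, so |(-2z - 3)/(9z + 9) + 2/9| = 9/(9(9z + 9)) < 9/(9·9z) = (1/9)/z.
Thus |(-2z - 3)/(9z + 9) + 2/9| < ε whenever z > (1/9)/ε.
Take N_0 = (1/9)/ε. If z > N_0 then |(-2z - 3)/(9z + 9) + 2/9| < (1/9)/z < ε.

N_0 = (1/9)/ε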